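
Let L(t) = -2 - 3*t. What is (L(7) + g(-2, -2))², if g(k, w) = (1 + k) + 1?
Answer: 529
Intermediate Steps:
g(k, w) = 2 + k
(L(7) + g(-2, -2))² = ((-2 - 3*7) + (2 - 2))² = ((-2 - 21) + 0)² = (-23 + 0)² = (-23)² = 529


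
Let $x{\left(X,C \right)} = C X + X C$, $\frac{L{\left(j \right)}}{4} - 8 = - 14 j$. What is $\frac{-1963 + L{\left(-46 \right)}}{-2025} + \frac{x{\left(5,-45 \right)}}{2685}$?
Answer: $- \frac{11747}{24165} \approx -0.48612$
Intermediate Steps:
$L{\left(j \right)} = 32 - 56 j$ ($L{\left(j \right)} = 32 + 4 \left(- 14 j\right) = 32 - 56 j$)
$x{\left(X,C \right)} = 2 C X$ ($x{\left(X,C \right)} = C X + C X = 2 C X$)
$\frac{-1963 + L{\left(-46 \right)}}{-2025} + \frac{x{\left(5,-45 \right)}}{2685} = \frac{-1963 + \left(32 - -2576\right)}{-2025} + \frac{2 \left(-45\right) 5}{2685} = \left(-1963 + \left(32 + 2576\right)\right) \left(- \frac{1}{2025}\right) - \frac{30}{179} = \left(-1963 + 2608\right) \left(- \frac{1}{2025}\right) - \frac{30}{179} = 645 \left(- \frac{1}{2025}\right) - \frac{30}{179} = - \frac{43}{135} - \frac{30}{179} = - \frac{11747}{24165}$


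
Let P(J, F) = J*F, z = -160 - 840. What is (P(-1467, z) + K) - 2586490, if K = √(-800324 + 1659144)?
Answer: -1119490 + 2*√214705 ≈ -1.1186e+6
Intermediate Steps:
z = -1000
P(J, F) = F*J
K = 2*√214705 (K = √858820 = 2*√214705 ≈ 926.73)
(P(-1467, z) + K) - 2586490 = (-1000*(-1467) + 2*√214705) - 2586490 = (1467000 + 2*√214705) - 2586490 = -1119490 + 2*√214705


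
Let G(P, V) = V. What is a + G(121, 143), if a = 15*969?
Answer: 14678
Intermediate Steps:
a = 14535
a + G(121, 143) = 14535 + 143 = 14678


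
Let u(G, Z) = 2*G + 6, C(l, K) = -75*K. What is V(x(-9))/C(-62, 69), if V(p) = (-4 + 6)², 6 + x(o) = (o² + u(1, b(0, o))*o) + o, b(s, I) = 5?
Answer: -4/5175 ≈ -0.00077295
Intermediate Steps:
u(G, Z) = 6 + 2*G
x(o) = -6 + o² + 9*o (x(o) = -6 + ((o² + (6 + 2*1)*o) + o) = -6 + ((o² + (6 + 2)*o) + o) = -6 + ((o² + 8*o) + o) = -6 + (o² + 9*o) = -6 + o² + 9*o)
V(p) = 4 (V(p) = 2² = 4)
V(x(-9))/C(-62, 69) = 4/((-75*69)) = 4/(-5175) = 4*(-1/5175) = -4/5175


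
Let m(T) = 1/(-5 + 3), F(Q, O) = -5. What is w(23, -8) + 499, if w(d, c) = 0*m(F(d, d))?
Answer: 499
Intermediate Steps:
m(T) = -½ (m(T) = 1/(-2) = -½)
w(d, c) = 0 (w(d, c) = 0*(-½) = 0)
w(23, -8) + 499 = 0 + 499 = 499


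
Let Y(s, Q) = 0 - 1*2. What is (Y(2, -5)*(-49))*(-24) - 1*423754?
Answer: -426106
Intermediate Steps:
Y(s, Q) = -2 (Y(s, Q) = 0 - 2 = -2)
(Y(2, -5)*(-49))*(-24) - 1*423754 = -2*(-49)*(-24) - 1*423754 = 98*(-24) - 423754 = -2352 - 423754 = -426106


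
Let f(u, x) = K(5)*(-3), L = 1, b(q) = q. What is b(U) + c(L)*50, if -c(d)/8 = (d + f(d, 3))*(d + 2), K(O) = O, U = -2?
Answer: 16798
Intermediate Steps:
f(u, x) = -15 (f(u, x) = 5*(-3) = -15)
c(d) = -8*(-15 + d)*(2 + d) (c(d) = -8*(d - 15)*(d + 2) = -8*(-15 + d)*(2 + d))
b(U) + c(L)*50 = -2 + (240 - 8*1² + 104*1)*50 = -2 + (240 - 8*1 + 104)*50 = -2 + (240 - 8 + 104)*50 = -2 + 336*50 = -2 + 16800 = 16798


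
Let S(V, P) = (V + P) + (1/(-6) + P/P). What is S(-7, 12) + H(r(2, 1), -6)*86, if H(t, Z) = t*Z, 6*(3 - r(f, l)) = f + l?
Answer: -7705/6 ≈ -1284.2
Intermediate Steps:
r(f, l) = 3 - f/6 - l/6 (r(f, l) = 3 - (f + l)/6 = 3 + (-f/6 - l/6) = 3 - f/6 - l/6)
S(V, P) = ⅚ + P + V (S(V, P) = (P + V) + (1*(-⅙) + 1) = (P + V) + (-⅙ + 1) = (P + V) + ⅚ = ⅚ + P + V)
H(t, Z) = Z*t
S(-7, 12) + H(r(2, 1), -6)*86 = (⅚ + 12 - 7) - 6*(3 - ⅙*2 - ⅙*1)*86 = 35/6 - 6*(3 - ⅓ - ⅙)*86 = 35/6 - 6*5/2*86 = 35/6 - 15*86 = 35/6 - 1290 = -7705/6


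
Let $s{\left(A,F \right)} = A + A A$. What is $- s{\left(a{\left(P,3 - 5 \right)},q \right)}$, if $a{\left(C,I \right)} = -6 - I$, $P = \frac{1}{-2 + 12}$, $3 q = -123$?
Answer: $-12$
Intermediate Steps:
$q = -41$ ($q = \frac{1}{3} \left(-123\right) = -41$)
$P = \frac{1}{10} \approx 0.1$
$s{\left(A,F \right)} = A + A^{2}$
$- s{\left(a{\left(P,3 - 5 \right)},q \right)} = - \left(-6 - \left(3 - 5\right)\right) \left(1 - 4\right) = - \left(-6 - -2\right) \left(1 - 4\right) = - \left(-6 + 2\right) \left(1 + \left(-6 + 2\right)\right) = - \left(-4\right) \left(1 - 4\right) = - \left(-4\right) \left(-3\right) = \left(-1\right) 12 = -12$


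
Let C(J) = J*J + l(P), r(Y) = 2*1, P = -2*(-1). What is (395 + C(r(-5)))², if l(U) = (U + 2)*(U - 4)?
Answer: 152881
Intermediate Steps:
P = 2
l(U) = (-4 + U)*(2 + U) (l(U) = (2 + U)*(-4 + U) = (-4 + U)*(2 + U))
r(Y) = 2
C(J) = -8 + J² (C(J) = J*J + (-8 + 2² - 2*2) = J² + (-8 + 4 - 4) = J² - 8 = -8 + J²)
(395 + C(r(-5)))² = (395 + (-8 + 2²))² = (395 + (-8 + 4))² = (395 - 4)² = 391² = 152881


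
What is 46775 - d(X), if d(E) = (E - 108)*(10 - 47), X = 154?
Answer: 48477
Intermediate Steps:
d(E) = 3996 - 37*E (d(E) = (-108 + E)*(-37) = 3996 - 37*E)
46775 - d(X) = 46775 - (3996 - 37*154) = 46775 - (3996 - 5698) = 46775 - 1*(-1702) = 46775 + 1702 = 48477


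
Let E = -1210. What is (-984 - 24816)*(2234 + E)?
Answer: -26419200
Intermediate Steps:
(-984 - 24816)*(2234 + E) = (-984 - 24816)*(2234 - 1210) = -25800*1024 = -26419200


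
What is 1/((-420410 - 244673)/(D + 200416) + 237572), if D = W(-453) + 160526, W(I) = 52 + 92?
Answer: 361086/85783258109 ≈ 4.2093e-6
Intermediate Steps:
W(I) = 144
D = 160670 (D = 144 + 160526 = 160670)
1/((-420410 - 244673)/(D + 200416) + 237572) = 1/((-420410 - 244673)/(160670 + 200416) + 237572) = 1/(-665083/361086 + 237572) = 1/(85783258109/361086) = 361086/85783258109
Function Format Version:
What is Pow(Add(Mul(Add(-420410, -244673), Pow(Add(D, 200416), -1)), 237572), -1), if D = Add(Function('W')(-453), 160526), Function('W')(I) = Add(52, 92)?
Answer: Rational(361086, 85783258109) ≈ 4.2093e-6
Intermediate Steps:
Function('W')(I) = 144
D = 160670 (D = Add(144, 160526) = 160670)
Pow(Add(Mul(Add(-420410, -244673), Pow(Add(D, 200416), -1)), 237572), -1) = Pow(Add(Mul(Add(-420410, -244673), Pow(Add(160670, 200416), -1)), 237572), -1) = Pow(Add(Mul(-665083, Pow(361086, -1)), 237572), -1) = Pow(Add(Mul(-665083, Rational(1, 361086)), 237572), -1) = Pow(Add(Rational(-665083, 361086), 237572), -1) = Pow(Rational(85783258109, 361086), -1) = Rational(361086, 85783258109)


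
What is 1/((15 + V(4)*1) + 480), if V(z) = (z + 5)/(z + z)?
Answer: 8/3969 ≈ 0.0020156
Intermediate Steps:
V(z) = (5 + z)/(2*z) (V(z) = (5 + z)/((2*z)) = (5 + z)*(1/(2*z)) = (5 + z)/(2*z))
1/((15 + V(4)*1) + 480) = 1/((15 + ((1/2)*(5 + 4)/4)*1) + 480) = 1/((15 + ((1/2)*(1/4)*9)*1) + 480) = 1/((15 + (9/8)*1) + 480) = 1/((15 + 9/8) + 480) = 1/(129/8 + 480) = 1/(3969/8) = 8/3969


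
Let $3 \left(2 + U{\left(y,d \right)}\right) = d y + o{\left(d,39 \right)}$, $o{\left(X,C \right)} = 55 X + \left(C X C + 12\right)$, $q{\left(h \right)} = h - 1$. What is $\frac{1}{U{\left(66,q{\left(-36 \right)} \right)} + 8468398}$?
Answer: $\frac{3}{25344446} \approx 1.1837 \cdot 10^{-7}$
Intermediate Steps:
$q{\left(h \right)} = -1 + h$
$o{\left(X,C \right)} = 12 + 55 X + X C^{2}$ ($o{\left(X,C \right)} = 55 X + \left(X C^{2} + 12\right) = 55 X + \left(12 + X C^{2}\right) = 12 + 55 X + X C^{2}$)
$U{\left(y,d \right)} = 2 + \frac{1576 d}{3} + \frac{d y}{3}$ ($U{\left(y,d \right)} = -2 + \frac{d y + \left(12 + 55 d + d 39^{2}\right)}{3} = -2 + \frac{d y + \left(12 + 55 d + d 1521\right)}{3} = -2 + \frac{d y + \left(12 + 55 d + 1521 d\right)}{3} = -2 + \frac{d y + \left(12 + 1576 d\right)}{3} = -2 + \frac{12 + 1576 d + d y}{3} = -2 + \left(4 + \frac{1576 d}{3} + \frac{d y}{3}\right) = 2 + \frac{1576 d}{3} + \frac{d y}{3}$)
$\frac{1}{U{\left(66,q{\left(-36 \right)} \right)} + 8468398} = \frac{1}{\left(2 + \frac{1576 \left(-1 - 36\right)}{3} + \frac{1}{3} \left(-1 - 36\right) 66\right) + 8468398} = \frac{1}{\left(2 + \frac{1576}{3} \left(-37\right) + \frac{1}{3} \left(-37\right) 66\right) + 8468398} = \frac{1}{\left(2 - \frac{58312}{3} - 814\right) + 8468398} = \frac{1}{- \frac{60748}{3} + 8468398} = \frac{1}{\frac{25344446}{3}} = \frac{3}{25344446}$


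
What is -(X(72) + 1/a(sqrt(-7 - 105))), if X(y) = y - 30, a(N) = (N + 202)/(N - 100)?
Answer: 2*(-43*sqrt(7) + 2096*I)/(-101*I + 2*sqrt(7)) ≈ -41.509 - 0.078113*I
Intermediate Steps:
a(N) = (202 + N)/(-100 + N)
X(y) = -30 + y
-(X(72) + 1/a(sqrt(-7 - 105))) = -((-30 + 72) + 1/((202 + sqrt(-7 - 105))/(-100 + sqrt(-7 - 105)))) = -(42 + 1/((202 + sqrt(-112))/(-100 + sqrt(-112)))) = -(42 + 1/((202 + 4*I*sqrt(7))/(-100 + 4*I*sqrt(7)))) = -(42 + (-100 + 4*I*sqrt(7))/(202 + 4*I*sqrt(7))) = -42 - (-100 + 4*I*sqrt(7))/(202 + 4*I*sqrt(7))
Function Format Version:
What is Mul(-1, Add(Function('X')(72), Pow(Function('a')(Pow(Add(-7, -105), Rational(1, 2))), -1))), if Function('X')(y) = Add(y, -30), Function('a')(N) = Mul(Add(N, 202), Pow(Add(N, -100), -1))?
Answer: Mul(2, Pow(Add(Mul(-101, I), Mul(2, Pow(7, Rational(1, 2)))), -1), Add(Mul(-43, Pow(7, Rational(1, 2))), Mul(2096, I))) ≈ Add(-41.509, Mul(-0.078113, I))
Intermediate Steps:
Function('a')(N) = Mul(Pow(Add(-100, N), -1), Add(202, N)) (Function('a')(N) = Mul(Add(202, N), Pow(Add(-100, N), -1)) = Mul(Pow(Add(-100, N), -1), Add(202, N)))
Function('X')(y) = Add(-30, y)
Mul(-1, Add(Function('X')(72), Pow(Function('a')(Pow(Add(-7, -105), Rational(1, 2))), -1))) = Mul(-1, Add(Add(-30, 72), Pow(Mul(Pow(Add(-100, Pow(Add(-7, -105), Rational(1, 2))), -1), Add(202, Pow(Add(-7, -105), Rational(1, 2)))), -1))) = Mul(-1, Add(42, Pow(Mul(Pow(Add(-100, Pow(-112, Rational(1, 2))), -1), Add(202, Pow(-112, Rational(1, 2)))), -1))) = Mul(-1, Add(42, Pow(Mul(Pow(Add(-100, Mul(4, I, Pow(7, Rational(1, 2)))), -1), Add(202, Mul(4, I, Pow(7, Rational(1, 2))))), -1))) = Mul(-1, Add(42, Mul(Pow(Add(202, Mul(4, I, Pow(7, Rational(1, 2)))), -1), Add(-100, Mul(4, I, Pow(7, Rational(1, 2))))))) = Add(-42, Mul(-1, Pow(Add(202, Mul(4, I, Pow(7, Rational(1, 2)))), -1), Add(-100, Mul(4, I, Pow(7, Rational(1, 2))))))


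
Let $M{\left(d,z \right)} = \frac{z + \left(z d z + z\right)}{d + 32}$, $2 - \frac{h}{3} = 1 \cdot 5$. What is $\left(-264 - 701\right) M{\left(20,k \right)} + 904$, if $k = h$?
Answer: $- \frac{749461}{26} \approx -28825.0$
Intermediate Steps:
$h = -9$ ($h = 6 - 3 \cdot 1 \cdot 5 = 6 - 15 = -9$)
$k = -9$
$M{\left(d,z \right)} = \frac{2 z + d z^{2}}{32 + d}$ ($M{\left(d,z \right)} = \frac{z + \left(d z z + z\right)}{32 + d} = \frac{z + \left(d z^{2} + z\right)}{32 + d} = \frac{z + \left(z + d z^{2}\right)}{32 + d} = \frac{2 z + d z^{2}}{32 + d}$)
$\left(-264 - 701\right) M{\left(20,k \right)} + 904 = \left(-264 - 701\right) \left(- \frac{9 \left(2 + 20 \left(-9\right)\right)}{32 + 20}\right) + 904 = - 965 \left(- \frac{9 \left(2 - 180\right)}{52}\right) + 904 = - 965 \left(\left(-9\right) \frac{1}{52} \left(-178\right)\right) + 904 = \left(-965\right) \frac{801}{26} + 904 = - \frac{772965}{26} + 904 = - \frac{749461}{26}$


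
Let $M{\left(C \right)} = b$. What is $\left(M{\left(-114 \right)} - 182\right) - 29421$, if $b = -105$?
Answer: $-29708$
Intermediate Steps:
$M{\left(C \right)} = -105$
$\left(M{\left(-114 \right)} - 182\right) - 29421 = \left(-105 - 182\right) - 29421 = -287 - 29421 = -29708$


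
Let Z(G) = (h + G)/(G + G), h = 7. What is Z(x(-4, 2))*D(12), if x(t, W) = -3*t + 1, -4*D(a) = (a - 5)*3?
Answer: -105/26 ≈ -4.0385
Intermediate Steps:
D(a) = 15/4 - 3*a/4 (D(a) = -(a - 5)*3/4 = -(-5 + a)*3/4 = -(-15 + 3*a)/4 = 15/4 - 3*a/4)
x(t, W) = 1 - 3*t
Z(G) = (7 + G)/(2*G) (Z(G) = (7 + G)/(G + G) = (7 + G)/((2*G)) = (7 + G)*(1/(2*G)) = (7 + G)/(2*G))
Z(x(-4, 2))*D(12) = ((7 + (1 - 3*(-4)))/(2*(1 - 3*(-4))))*(15/4 - ¾*12) = ((7 + (1 + 12))/(2*(1 + 12)))*(15/4 - 9) = ((½)*(7 + 13)/13)*(-21/4) = ((½)*(1/13)*20)*(-21/4) = (10/13)*(-21/4) = -105/26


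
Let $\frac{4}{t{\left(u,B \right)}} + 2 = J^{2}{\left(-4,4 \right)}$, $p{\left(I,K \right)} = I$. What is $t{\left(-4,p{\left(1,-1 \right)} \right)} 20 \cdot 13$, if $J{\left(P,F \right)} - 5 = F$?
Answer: $\frac{1040}{79} \approx 13.165$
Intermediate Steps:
$J{\left(P,F \right)} = 5 + F$
$t{\left(u,B \right)} = \frac{4}{79}$ ($t{\left(u,B \right)} = \frac{4}{-2 + \left(5 + 4\right)^{2}} = \frac{4}{-2 + 9^{2}} = \frac{4}{-2 + 81} = \frac{4}{79}$)
$t{\left(-4,p{\left(1,-1 \right)} \right)} 20 \cdot 13 = \frac{4}{79} \cdot 20 \cdot 13 = \frac{80}{79} \cdot 13 = \frac{1040}{79}$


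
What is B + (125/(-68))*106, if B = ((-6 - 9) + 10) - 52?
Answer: -8563/34 ≈ -251.85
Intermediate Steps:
B = -57 (B = (-15 + 10) - 52 = -5 - 52 = -57)
B + (125/(-68))*106 = -57 + (125/(-68))*106 = -57 + (125*(-1/68))*106 = -57 - 125/68*106 = -57 - 6625/34 = -8563/34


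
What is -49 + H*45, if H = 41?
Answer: 1796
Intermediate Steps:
-49 + H*45 = -49 + 41*45 = -49 + 1845 = 1796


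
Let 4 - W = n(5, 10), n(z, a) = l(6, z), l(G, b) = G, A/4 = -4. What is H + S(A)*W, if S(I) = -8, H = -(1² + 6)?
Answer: 9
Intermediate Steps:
A = -16 (A = 4*(-4) = -16)
H = -7 (H = -(1 + 6) = -1*7 = -7)
n(z, a) = 6
W = -2 (W = 4 - 1*6 = 4 - 6 = -2)
H + S(A)*W = -7 - 8*(-2) = -7 + 16 = 9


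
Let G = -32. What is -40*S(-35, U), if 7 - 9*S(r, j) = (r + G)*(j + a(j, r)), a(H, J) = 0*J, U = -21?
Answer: 56000/9 ≈ 6222.2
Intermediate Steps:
a(H, J) = 0
S(r, j) = 7/9 - j*(-32 + r)/9 (S(r, j) = 7/9 - (r - 32)*(j + 0)/9 = 7/9 - (-32 + r)*j/9 = 7/9 - j*(-32 + r)/9)
-40*S(-35, U) = -40*(7/9 + (32/9)*(-21) - ⅑*(-21)*(-35)) = -40*(7/9 - 224/3 - 245/3) = -40*(-1400/9) = 56000/9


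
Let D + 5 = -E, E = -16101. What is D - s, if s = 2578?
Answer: 13518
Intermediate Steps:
D = 16096 (D = -5 - 1*(-16101) = -5 + 16101 = 16096)
D - s = 16096 - 1*2578 = 16096 - 2578 = 13518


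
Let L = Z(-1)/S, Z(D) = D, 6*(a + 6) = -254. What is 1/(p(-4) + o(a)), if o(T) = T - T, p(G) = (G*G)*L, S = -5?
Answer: 5/16 ≈ 0.31250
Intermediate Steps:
a = -145/3 (a = -6 + (⅙)*(-254) = -6 - 127/3 = -145/3 ≈ -48.333)
L = ⅕ (L = -1/(-5) = -1*(-⅕) = ⅕ ≈ 0.20000)
p(G) = G²/5 (p(G) = (G*G)*(⅕) = G²*(⅕) = G²/5)
o(T) = 0
1/(p(-4) + o(a)) = 1/((⅕)*(-4)² + 0) = 1/((⅕)*16 + 0) = 1/(16/5 + 0) = 1/(16/5) = 5/16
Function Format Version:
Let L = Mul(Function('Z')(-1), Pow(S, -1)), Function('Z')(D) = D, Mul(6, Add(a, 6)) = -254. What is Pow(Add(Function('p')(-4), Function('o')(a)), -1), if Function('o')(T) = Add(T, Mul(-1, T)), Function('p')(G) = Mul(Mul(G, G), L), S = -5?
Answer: Rational(5, 16) ≈ 0.31250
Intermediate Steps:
a = Rational(-145, 3) (a = Add(-6, Mul(Rational(1, 6), -254)) = Add(-6, Rational(-127, 3)) = Rational(-145, 3) ≈ -48.333)
L = Rational(1, 5) (L = Mul(-1, Pow(-5, -1)) = Mul(-1, Rational(-1, 5)) = Rational(1, 5) ≈ 0.20000)
Function('p')(G) = Mul(Rational(1, 5), Pow(G, 2)) (Function('p')(G) = Mul(Mul(G, G), Rational(1, 5)) = Mul(Pow(G, 2), Rational(1, 5)) = Mul(Rational(1, 5), Pow(G, 2)))
Function('o')(T) = 0
Pow(Add(Function('p')(-4), Function('o')(a)), -1) = Pow(Add(Mul(Rational(1, 5), Pow(-4, 2)), 0), -1) = Pow(Add(Mul(Rational(1, 5), 16), 0), -1) = Pow(Add(Rational(16, 5), 0), -1) = Pow(Rational(16, 5), -1) = Rational(5, 16)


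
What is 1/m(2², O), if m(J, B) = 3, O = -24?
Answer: ⅓ ≈ 0.33333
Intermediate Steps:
1/m(2², O) = 1/3 = ⅓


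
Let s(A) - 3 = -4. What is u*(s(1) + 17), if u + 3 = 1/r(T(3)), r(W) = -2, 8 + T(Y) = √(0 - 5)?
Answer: -56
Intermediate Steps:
T(Y) = -8 + I*√5 (T(Y) = -8 + √(0 - 5) = -8 + √(-5) = -8 + I*√5)
u = -7/2 (u = -3 + 1/(-2) = -3 - ½ = -7/2 ≈ -3.5000)
s(A) = -1 (s(A) = 3 - 4 = -1)
u*(s(1) + 17) = -7*(-1 + 17)/2 = -7/2*16 = -56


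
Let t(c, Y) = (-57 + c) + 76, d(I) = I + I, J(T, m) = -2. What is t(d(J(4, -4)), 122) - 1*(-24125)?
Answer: 24140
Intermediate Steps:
d(I) = 2*I
t(c, Y) = 19 + c
t(d(J(4, -4)), 122) - 1*(-24125) = (19 + 2*(-2)) - 1*(-24125) = (19 - 4) + 24125 = 15 + 24125 = 24140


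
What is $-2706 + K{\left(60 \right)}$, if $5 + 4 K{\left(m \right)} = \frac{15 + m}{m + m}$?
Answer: $- \frac{86627}{32} \approx -2707.1$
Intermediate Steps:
$K{\left(m \right)} = - \frac{5}{4} + \frac{15 + m}{8 m}$ ($K{\left(m \right)} = - \frac{5}{4} + \frac{\left(15 + m\right) \frac{1}{m + m}}{4} = - \frac{5}{4} + \frac{\left(15 + m\right) \frac{1}{2 m}}{4} = - \frac{5}{4} + \frac{\frac{1}{2} \frac{1}{m} \left(15 + m\right)}{4} = - \frac{5}{4} + \frac{15 + m}{8 m}$)
$-2706 + K{\left(60 \right)} = -2706 + \frac{3 \left(5 - 180\right)}{8 \cdot 60} = -2706 + \frac{3}{8} \cdot \frac{1}{60} \left(5 - 180\right) = -2706 + \frac{3}{8} \cdot \frac{1}{60} \left(-175\right) = -2706 - \frac{35}{32} = - \frac{86627}{32}$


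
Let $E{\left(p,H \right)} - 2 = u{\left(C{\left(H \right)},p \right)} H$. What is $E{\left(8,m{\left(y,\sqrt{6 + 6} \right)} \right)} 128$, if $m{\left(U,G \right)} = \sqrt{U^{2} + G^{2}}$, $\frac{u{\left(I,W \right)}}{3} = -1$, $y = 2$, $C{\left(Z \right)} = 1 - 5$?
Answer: $-1280$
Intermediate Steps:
$C{\left(Z \right)} = -4$ ($C{\left(Z \right)} = 1 - 5 = -4$)
$u{\left(I,W \right)} = -3$ ($u{\left(I,W \right)} = 3 \left(-1\right) = -3$)
$m{\left(U,G \right)} = \sqrt{G^{2} + U^{2}}$
$E{\left(p,H \right)} = 2 - 3 H$
$E{\left(8,m{\left(y,\sqrt{6 + 6} \right)} \right)} 128 = \left(2 - 3 \sqrt{\left(\sqrt{6 + 6}\right)^{2} + 2^{2}}\right) 128 = \left(2 - 3 \sqrt{\left(\sqrt{12}\right)^{2} + 4}\right) 128 = \left(2 - 3 \sqrt{\left(2 \sqrt{3}\right)^{2} + 4}\right) 128 = \left(2 - 3 \sqrt{12 + 4}\right) 128 = \left(2 - 3 \sqrt{16}\right) 128 = \left(2 - 12\right) 128 = \left(-10\right) 128 = -1280$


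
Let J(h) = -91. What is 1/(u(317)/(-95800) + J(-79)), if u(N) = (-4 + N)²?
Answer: -95800/8815769 ≈ -0.010867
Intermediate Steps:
1/(u(317)/(-95800) + J(-79)) = 1/((-4 + 317)²/(-95800) - 91) = 1/(313²*(-1/95800) - 91) = 1/(97969*(-1/95800) - 91) = 1/(-97969/95800 - 91) = 1/(-8815769/95800) = -95800/8815769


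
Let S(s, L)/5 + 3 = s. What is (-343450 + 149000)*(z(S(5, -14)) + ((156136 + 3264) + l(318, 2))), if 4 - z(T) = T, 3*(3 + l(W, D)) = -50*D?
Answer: -92961294850/3 ≈ -3.0987e+10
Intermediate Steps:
l(W, D) = -3 - 50*D/3 (l(W, D) = -3 + (-50*D)/3 = -3 - 50*D/3)
S(s, L) = -15 + 5*s
z(T) = 4 - T
(-343450 + 149000)*(z(S(5, -14)) + ((156136 + 3264) + l(318, 2))) = (-343450 + 149000)*((4 - (-15 + 5*5)) + ((156136 + 3264) + (-3 - 50/3*2))) = -194450*((4 - (-15 + 25)) + (159400 + (-3 - 100/3))) = -194450*((4 - 1*10) + (159400 - 109/3)) = -194450*((4 - 10) + 478091/3) = -194450*(-6 + 478091/3) = -194450*478073/3 = -92961294850/3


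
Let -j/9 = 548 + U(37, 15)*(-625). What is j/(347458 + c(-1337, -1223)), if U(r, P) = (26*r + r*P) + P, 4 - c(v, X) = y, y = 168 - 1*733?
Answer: 2870856/116009 ≈ 24.747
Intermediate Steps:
y = -565 (y = 168 - 733 = -565)
c(v, X) = 569 (c(v, X) = 4 - 1*(-565) = 4 + 565 = 569)
U(r, P) = P + 26*r + P*r (U(r, P) = (26*r + P*r) + P = P + 26*r + P*r)
j = 8612568 (j = -9*(548 + (15 + 26*37 + 15*37)*(-625)) = -9*(548 + (15 + 962 + 555)*(-625)) = -9*(548 + 1532*(-625)) = -9*(548 - 957500) = -9*(-956952) = 8612568)
j/(347458 + c(-1337, -1223)) = 8612568/(347458 + 569) = 8612568/348027 = 8612568*(1/348027) = 2870856/116009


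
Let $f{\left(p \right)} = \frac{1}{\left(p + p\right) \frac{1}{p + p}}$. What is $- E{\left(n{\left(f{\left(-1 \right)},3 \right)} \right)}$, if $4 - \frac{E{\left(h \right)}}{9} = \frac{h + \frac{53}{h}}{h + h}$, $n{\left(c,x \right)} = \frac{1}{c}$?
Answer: $207$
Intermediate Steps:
$f{\left(p \right)} = 1$ ($f{\left(p \right)} = \frac{1}{2 p \frac{1}{2 p}} = 1^{-1} = 1$)
$E{\left(h \right)} = 36 - \frac{9 \left(h + \frac{53}{h}\right)}{2 h}$ ($E{\left(h \right)} = 36 - 9 \frac{h + \frac{53}{h}}{h + h} = 36 - 9 \frac{h + \frac{53}{h}}{2 h} = 36 - \frac{9 \left(h + \frac{53}{h}\right)}{2 h}$)
$- E{\left(n{\left(f{\left(-1 \right)},3 \right)} \right)} = - (\frac{63}{2} - \frac{477}{2 \cdot 1}) = - (\frac{63}{2} - \frac{477}{2}) = \left(-1\right) \left(-207\right) = 207$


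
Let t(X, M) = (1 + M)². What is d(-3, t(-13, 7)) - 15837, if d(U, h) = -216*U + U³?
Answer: -15216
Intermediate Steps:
d(U, h) = U³ - 216*U
d(-3, t(-13, 7)) - 15837 = -3*(-216 + (-3)²) - 15837 = -3*(-216 + 9) - 15837 = -3*(-207) - 15837 = 621 - 15837 = -15216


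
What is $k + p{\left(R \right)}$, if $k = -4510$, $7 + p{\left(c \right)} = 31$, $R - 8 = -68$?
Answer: $-4486$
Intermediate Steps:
$R = -60$ ($R = 8 - 68 = -60$)
$p{\left(c \right)} = 24$ ($p{\left(c \right)} = -7 + 31 = 24$)
$k + p{\left(R \right)} = -4510 + 24 = -4486$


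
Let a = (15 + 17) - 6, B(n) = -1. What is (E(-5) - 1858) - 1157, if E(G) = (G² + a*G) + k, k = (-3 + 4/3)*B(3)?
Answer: -9355/3 ≈ -3118.3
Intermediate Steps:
a = 26 (a = 32 - 6 = 26)
k = 5/3 (k = (-3 + 4/3)*(-1) = -5/3*(-1) = 5/3 ≈ 1.6667)
E(G) = 5/3 + G² + 26*G (E(G) = (G² + 26*G) + 5/3 = 5/3 + G² + 26*G)
(E(-5) - 1858) - 1157 = ((5/3 + (-5)² + 26*(-5)) - 1858) - 1157 = ((5/3 + 25 - 130) - 1858) - 1157 = (-310/3 - 1858) - 1157 = -5884/3 - 1157 = -9355/3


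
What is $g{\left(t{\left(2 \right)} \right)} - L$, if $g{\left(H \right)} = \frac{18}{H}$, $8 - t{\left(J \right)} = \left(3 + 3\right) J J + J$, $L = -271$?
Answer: $270$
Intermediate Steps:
$t{\left(J \right)} = 8 - J - 6 J^{2}$ ($t{\left(J \right)} = 8 - \left(\left(3 + 3\right) J J + J\right) = 8 - \left(6 J J + J\right) = 8 - \left(6 J^{2} + J\right) = 8 - \left(J + 6 J^{2}\right) = 8 - J - 6 J^{2}$)
$g{\left(t{\left(2 \right)} \right)} - L = \frac{18}{8 - 2 - 6 \cdot 2^{2}} - -271 = \frac{18}{8 - 2 - 24} + 271 = \frac{18}{-18} + 271 = 18 \left(- \frac{1}{18}\right) + 271 = -1 + 271 = 270$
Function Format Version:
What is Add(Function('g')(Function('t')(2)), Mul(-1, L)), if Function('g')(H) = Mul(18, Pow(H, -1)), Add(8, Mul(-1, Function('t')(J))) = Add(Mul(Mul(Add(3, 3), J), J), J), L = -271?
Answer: 270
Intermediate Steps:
Function('t')(J) = Add(8, Mul(-1, J), Mul(-6, Pow(J, 2))) (Function('t')(J) = Add(8, Mul(-1, Add(Mul(Mul(Add(3, 3), J), J), J))) = Add(8, Mul(-1, Add(Mul(Mul(6, J), J), J))) = Add(8, Mul(-1, Add(Mul(6, Pow(J, 2)), J))) = Add(8, Mul(-1, Add(J, Mul(6, Pow(J, 2))))) = Add(8, Add(Mul(-1, J), Mul(-6, Pow(J, 2)))) = Add(8, Mul(-1, J), Mul(-6, Pow(J, 2))))
Add(Function('g')(Function('t')(2)), Mul(-1, L)) = Add(Mul(18, Pow(Add(8, Mul(-1, 2), Mul(-6, Pow(2, 2))), -1)), Mul(-1, -271)) = Add(Mul(18, Pow(Add(8, -2, Mul(-6, 4)), -1)), 271) = Add(Mul(18, Pow(Add(8, -2, -24), -1)), 271) = Add(Mul(18, Pow(-18, -1)), 271) = Add(Mul(18, Rational(-1, 18)), 271) = Add(-1, 271) = 270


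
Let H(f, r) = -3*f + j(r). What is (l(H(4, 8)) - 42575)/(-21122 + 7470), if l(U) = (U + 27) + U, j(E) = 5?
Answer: 21281/6826 ≈ 3.1176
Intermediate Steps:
H(f, r) = 5 - 3*f (H(f, r) = -3*f + 5 = 5 - 3*f)
l(U) = 27 + 2*U (l(U) = (27 + U) + U = 27 + 2*U)
(l(H(4, 8)) - 42575)/(-21122 + 7470) = ((27 + 2*(5 - 3*4)) - 42575)/(-21122 + 7470) = ((27 + 2*(5 - 12)) - 42575)/(-13652) = ((27 + 2*(-7)) - 42575)*(-1/13652) = ((27 - 14) - 42575)*(-1/13652) = (13 - 42575)*(-1/13652) = -42562*(-1/13652) = 21281/6826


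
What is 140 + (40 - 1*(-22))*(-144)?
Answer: -8788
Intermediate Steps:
140 + (40 - 1*(-22))*(-144) = 140 + (40 + 22)*(-144) = 140 + 62*(-144) = 140 - 8928 = -8788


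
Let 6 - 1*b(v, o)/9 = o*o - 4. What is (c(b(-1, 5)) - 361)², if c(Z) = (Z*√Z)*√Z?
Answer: 319122496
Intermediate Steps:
b(v, o) = 90 - 9*o² (b(v, o) = 54 - 9*(o*o - 4) = 54 - 9*(o² - 4) = 54 - 9*(-4 + o²) = 54 + (36 - 9*o²) = 90 - 9*o²)
c(Z) = Z² (c(Z) = Z^(3/2)*√Z = Z²)
(c(b(-1, 5)) - 361)² = ((90 - 9*5²)² - 361)² = ((90 - 9*25)² - 361)² = ((90 - 225)² - 361)² = ((-135)² - 361)² = (18225 - 361)² = 17864² = 319122496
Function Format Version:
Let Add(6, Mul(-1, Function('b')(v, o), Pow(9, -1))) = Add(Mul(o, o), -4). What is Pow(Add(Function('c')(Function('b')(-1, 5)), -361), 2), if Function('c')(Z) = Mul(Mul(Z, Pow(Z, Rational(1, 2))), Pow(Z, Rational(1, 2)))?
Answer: 319122496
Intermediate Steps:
Function('b')(v, o) = Add(90, Mul(-9, Pow(o, 2))) (Function('b')(v, o) = Add(54, Mul(-9, Add(Mul(o, o), -4))) = Add(54, Mul(-9, Add(Pow(o, 2), -4))) = Add(54, Mul(-9, Add(-4, Pow(o, 2)))) = Add(54, Add(36, Mul(-9, Pow(o, 2)))) = Add(90, Mul(-9, Pow(o, 2))))
Function('c')(Z) = Pow(Z, 2) (Function('c')(Z) = Mul(Pow(Z, Rational(3, 2)), Pow(Z, Rational(1, 2))) = Pow(Z, 2))
Pow(Add(Function('c')(Function('b')(-1, 5)), -361), 2) = Pow(Add(Pow(Add(90, Mul(-9, Pow(5, 2))), 2), -361), 2) = Pow(Add(Pow(Add(90, Mul(-9, 25)), 2), -361), 2) = Pow(Add(Pow(Add(90, -225), 2), -361), 2) = Pow(Add(Pow(-135, 2), -361), 2) = Pow(Add(18225, -361), 2) = Pow(17864, 2) = 319122496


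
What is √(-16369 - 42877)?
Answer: I*√59246 ≈ 243.41*I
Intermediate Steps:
√(-16369 - 42877) = √(-59246) = I*√59246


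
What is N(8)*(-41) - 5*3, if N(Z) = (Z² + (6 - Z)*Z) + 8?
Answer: -2311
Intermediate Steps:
N(Z) = 8 + Z² + Z*(6 - Z) (N(Z) = (Z² + Z*(6 - Z)) + 8 = 8 + Z² + Z*(6 - Z))
N(8)*(-41) - 5*3 = (8 + 6*8)*(-41) - 5*3 = (8 + 48)*(-41) - 15 = 56*(-41) - 15 = -2296 - 15 = -2311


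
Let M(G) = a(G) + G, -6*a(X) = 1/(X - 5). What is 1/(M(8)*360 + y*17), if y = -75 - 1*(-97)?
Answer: 1/3234 ≈ 0.00030921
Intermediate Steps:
a(X) = -1/(6*(-5 + X)) (a(X) = -1/(6*(X - 5)) = -1/(6*(-5 + X)))
y = 22 (y = -75 + 97 = 22)
M(G) = G - 1/(-30 + 6*G) (M(G) = -1/(-30 + 6*G) + G = G - 1/(-30 + 6*G))
1/(M(8)*360 + y*17) = 1/(((-⅙ + 8*(-5 + 8))/(-5 + 8))*360 + 22*17) = 1/(((-⅙ + 8*3)/3)*360 + 374) = 1/(((-⅙ + 24)/3)*360 + 374) = 1/(((⅓)*(143/6))*360 + 374) = 1/((143/18)*360 + 374) = 1/(2860 + 374) = 1/3234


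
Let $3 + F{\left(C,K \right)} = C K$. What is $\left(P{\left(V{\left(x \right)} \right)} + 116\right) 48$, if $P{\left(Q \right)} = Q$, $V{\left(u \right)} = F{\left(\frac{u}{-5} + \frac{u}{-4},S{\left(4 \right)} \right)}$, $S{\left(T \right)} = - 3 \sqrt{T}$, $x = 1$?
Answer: $\frac{27768}{5} \approx 5553.6$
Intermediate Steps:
$F{\left(C,K \right)} = -3 + C K$
$V{\left(u \right)} = -3 + \frac{27 u}{10}$ ($V{\left(u \right)} = -3 + \left(\frac{u}{-5} + \frac{u}{-4}\right) \left(- 3 \sqrt{4}\right) = -3 + \left(u \left(- \frac{1}{5}\right) + u \left(- \frac{1}{4}\right)\right) \left(\left(-3\right) 2\right) = -3 + \left(- \frac{u}{5} - \frac{u}{4}\right) \left(-6\right) = -3 + - \frac{9 u}{20} \left(-6\right) = -3 + \frac{27 u}{10}$)
$\left(P{\left(V{\left(x \right)} \right)} + 116\right) 48 = \left(\left(-3 + \frac{27}{10} \cdot 1\right) + 116\right) 48 = \left(\left(-3 + \frac{27}{10}\right) + 116\right) 48 = \left(- \frac{3}{10} + 116\right) 48 = \frac{1157}{10} \cdot 48 = \frac{27768}{5}$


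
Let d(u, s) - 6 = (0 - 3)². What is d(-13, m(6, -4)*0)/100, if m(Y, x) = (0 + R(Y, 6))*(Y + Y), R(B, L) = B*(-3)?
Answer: 3/20 ≈ 0.15000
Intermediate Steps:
R(B, L) = -3*B
m(Y, x) = -6*Y² (m(Y, x) = (0 - 3*Y)*(Y + Y) = (-3*Y)*(2*Y) = -6*Y²)
d(u, s) = 15 (d(u, s) = 6 + (0 - 3)² = 6 + (-3)² = 6 + 9 = 15)
d(-13, m(6, -4)*0)/100 = 15/100 = 15*(1/100) = 3/20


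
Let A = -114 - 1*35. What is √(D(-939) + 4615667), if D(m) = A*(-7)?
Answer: √4616710 ≈ 2148.7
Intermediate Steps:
A = -149 (A = -114 - 35 = -149)
D(m) = 1043 (D(m) = -149*(-7) = 1043)
√(D(-939) + 4615667) = √(1043 + 4615667) = √4616710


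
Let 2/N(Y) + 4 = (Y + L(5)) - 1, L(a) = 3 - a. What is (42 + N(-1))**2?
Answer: 27889/16 ≈ 1743.1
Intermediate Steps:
N(Y) = 2/(-7 + Y) (N(Y) = 2/(-4 + ((Y + (3 - 1*5)) - 1)) = 2/(-4 + ((Y + (3 - 5)) - 1)) = 2/(-4 + ((Y - 2) - 1)) = 2/(-4 + ((-2 + Y) - 1)) = 2/(-4 + (-3 + Y)) = 2/(-7 + Y))
(42 + N(-1))**2 = (42 + 2/(-7 - 1))**2 = (42 + 2/(-8))**2 = (42 + 2*(-1/8))**2 = (42 - 1/4)**2 = (167/4)**2 = 27889/16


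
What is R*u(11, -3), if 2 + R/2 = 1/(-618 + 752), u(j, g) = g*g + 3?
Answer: -3204/67 ≈ -47.821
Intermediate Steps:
u(j, g) = 3 + g**2 (u(j, g) = g**2 + 3 = 3 + g**2)
R = -267/67 (R = -4 + 2/(-618 + 752) = -4 + 2/134 = -4 + 2*(1/134) = -4 + 1/67 = -267/67 ≈ -3.9851)
R*u(11, -3) = -267*(3 + (-3)**2)/67 = -267*(3 + 9)/67 = -267/67*12 = -3204/67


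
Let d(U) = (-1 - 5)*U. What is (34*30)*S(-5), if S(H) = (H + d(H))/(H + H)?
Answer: -2550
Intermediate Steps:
d(U) = -6*U
S(H) = -5/2 (S(H) = (H - 6*H)/(H + H) = (-5*H)/((2*H)) = (-5*H)*(1/(2*H)) = -5/2)
(34*30)*S(-5) = (34*30)*(-5/2) = 1020*(-5/2) = -2550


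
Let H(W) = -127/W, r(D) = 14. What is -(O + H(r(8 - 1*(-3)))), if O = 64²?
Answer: -57217/14 ≈ -4086.9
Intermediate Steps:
O = 4096
-(O + H(r(8 - 1*(-3)))) = -(4096 - 127/14) = -1*57217/14 = -57217/14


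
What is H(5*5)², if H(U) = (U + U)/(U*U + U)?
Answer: 1/169 ≈ 0.0059172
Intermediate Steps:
H(U) = 2*U/(U + U²) (H(U) = (2*U)/(U² + U) = (2*U)/(U + U²) = 2*U/(U + U²))
H(5*5)² = (2/(1 + 5*5))² = (2/(1 + 25))² = (2/26)² = (2*(1/26))² = (1/13)² = 1/169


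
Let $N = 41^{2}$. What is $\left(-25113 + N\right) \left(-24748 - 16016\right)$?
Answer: $955182048$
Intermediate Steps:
$N = 1681$
$\left(-25113 + N\right) \left(-24748 - 16016\right) = \left(-25113 + 1681\right) \left(-24748 - 16016\right) = \left(-23432\right) \left(-40764\right) = 955182048$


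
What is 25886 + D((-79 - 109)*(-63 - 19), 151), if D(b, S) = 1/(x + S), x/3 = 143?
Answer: 15013881/580 ≈ 25886.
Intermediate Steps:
x = 429 (x = 3*143 = 429)
D(b, S) = 1/(429 + S)
25886 + D((-79 - 109)*(-63 - 19), 151) = 25886 + 1/(429 + 151) = 25886 + 1/580 = 15013881/580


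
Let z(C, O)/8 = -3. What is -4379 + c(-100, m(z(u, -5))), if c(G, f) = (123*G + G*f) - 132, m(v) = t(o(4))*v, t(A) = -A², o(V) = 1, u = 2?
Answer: -19211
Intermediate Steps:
z(C, O) = -24 (z(C, O) = 8*(-3) = -24)
m(v) = -v (m(v) = (-1*1²)*v = (-1*1)*v = -v)
c(G, f) = -132 + 123*G + G*f
-4379 + c(-100, m(z(u, -5))) = -4379 + (-132 + 123*(-100) - (-100)*(-24)) = -4379 + (-132 - 12300 - 100*24) = -4379 + (-132 - 12300 - 2400) = -4379 - 14832 = -19211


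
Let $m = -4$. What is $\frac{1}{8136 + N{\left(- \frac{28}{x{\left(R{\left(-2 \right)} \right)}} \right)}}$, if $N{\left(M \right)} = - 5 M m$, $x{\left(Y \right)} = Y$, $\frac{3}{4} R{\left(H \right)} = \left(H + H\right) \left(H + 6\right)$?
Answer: $\frac{4}{32649} \approx 0.00012252$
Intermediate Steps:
$R{\left(H \right)} = \frac{8 H \left(6 + H\right)}{3}$ ($R{\left(H \right)} = \frac{4 \left(H + H\right) \left(H + 6\right)}{3} = \frac{4 \cdot 2 H \left(6 + H\right)}{3} = \frac{8 H \left(6 + H\right)}{3}$)
$N{\left(M \right)} = 20 M$ ($N{\left(M \right)} = - 5 M \left(-4\right) = 20 M$)
$\frac{1}{8136 + N{\left(- \frac{28}{x{\left(R{\left(-2 \right)} \right)}} \right)}} = \frac{1}{8136 + 20 \left(- \frac{28}{\frac{8}{3} \left(-2\right) \left(6 - 2\right)}\right)} = \frac{1}{8136 + 20 \left(- \frac{28}{\frac{8}{3} \left(-2\right) 4}\right)} = \frac{1}{8136 + 20 \left(- \frac{28}{- \frac{64}{3}}\right)} = \frac{1}{8136 + 20 \left(\left(-28\right) \left(- \frac{3}{64}\right)\right)} = \frac{1}{8136 + 20 \cdot \frac{21}{16}} = \frac{1}{8136 + \frac{105}{4}} = \frac{1}{\frac{32649}{4}} = \frac{4}{32649}$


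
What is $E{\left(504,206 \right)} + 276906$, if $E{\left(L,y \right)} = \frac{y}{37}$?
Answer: $\frac{10245728}{37} \approx 2.7691 \cdot 10^{5}$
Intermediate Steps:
$E{\left(L,y \right)} = \frac{y}{37}$ ($E{\left(L,y \right)} = y \frac{1}{37} = \frac{y}{37}$)
$E{\left(504,206 \right)} + 276906 = \frac{1}{37} \cdot 206 + 276906 = \frac{206}{37} + 276906 = \frac{10245728}{37}$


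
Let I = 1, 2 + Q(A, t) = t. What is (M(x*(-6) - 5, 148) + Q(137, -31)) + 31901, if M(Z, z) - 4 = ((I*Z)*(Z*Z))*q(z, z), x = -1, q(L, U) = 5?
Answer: 31877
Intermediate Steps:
Q(A, t) = -2 + t
M(Z, z) = 4 + 5*Z**3 (M(Z, z) = 4 + ((1*Z)*(Z*Z))*5 = 4 + (Z*Z**2)*5 = 4 + Z**3*5 = 4 + 5*Z**3)
(M(x*(-6) - 5, 148) + Q(137, -31)) + 31901 = ((4 + 5*(-1*(-6) - 5)**3) + (-2 - 31)) + 31901 = ((4 + 5*(6 - 5)**3) - 33) + 31901 = ((4 + 5*1**3) - 33) + 31901 = ((4 + 5*1) - 33) + 31901 = ((4 + 5) - 33) + 31901 = (9 - 33) + 31901 = -24 + 31901 = 31877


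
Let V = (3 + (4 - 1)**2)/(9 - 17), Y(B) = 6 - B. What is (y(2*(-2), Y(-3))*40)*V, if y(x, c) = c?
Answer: -540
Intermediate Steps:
V = -3/2 (V = (3 + 3**2)/(-8) = (3 + 9)*(-1/8) = 12*(-1/8) = -3/2 ≈ -1.5000)
(y(2*(-2), Y(-3))*40)*V = ((6 - 1*(-3))*40)*(-3/2) = ((6 + 3)*40)*(-3/2) = (9*40)*(-3/2) = 360*(-3/2) = -540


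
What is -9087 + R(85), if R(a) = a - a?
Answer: -9087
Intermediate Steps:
R(a) = 0
-9087 + R(85) = -9087 + 0 = -9087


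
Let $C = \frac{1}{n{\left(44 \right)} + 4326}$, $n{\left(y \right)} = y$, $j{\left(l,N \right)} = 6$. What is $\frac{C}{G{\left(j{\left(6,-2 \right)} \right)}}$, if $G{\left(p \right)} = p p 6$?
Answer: $\frac{1}{943920} \approx 1.0594 \cdot 10^{-6}$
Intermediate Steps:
$G{\left(p \right)} = 6 p^{2}$ ($G{\left(p \right)} = p^{2} \cdot 6 = 6 p^{2}$)
$C = \frac{1}{4370}$ ($C = \frac{1}{44 + 4326} = \frac{1}{4370} \approx 0.00022883$)
$\frac{C}{G{\left(j{\left(6,-2 \right)} \right)}} = \frac{1}{4370 \cdot 6 \cdot 6^{2}} = \frac{1}{4370 \cdot 6 \cdot 36} = \frac{1}{4370 \cdot 216} = \frac{1}{4370} \cdot \frac{1}{216} = \frac{1}{943920}$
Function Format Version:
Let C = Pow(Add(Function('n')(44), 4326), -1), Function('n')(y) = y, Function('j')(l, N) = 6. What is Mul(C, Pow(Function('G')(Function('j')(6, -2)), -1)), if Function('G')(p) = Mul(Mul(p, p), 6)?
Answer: Rational(1, 943920) ≈ 1.0594e-6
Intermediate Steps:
Function('G')(p) = Mul(6, Pow(p, 2)) (Function('G')(p) = Mul(Pow(p, 2), 6) = Mul(6, Pow(p, 2)))
C = Rational(1, 4370) (C = Pow(Add(44, 4326), -1) = Pow(4370, -1) = Rational(1, 4370) ≈ 0.00022883)
Mul(C, Pow(Function('G')(Function('j')(6, -2)), -1)) = Mul(Rational(1, 4370), Pow(Mul(6, Pow(6, 2)), -1)) = Mul(Rational(1, 4370), Pow(Mul(6, 36), -1)) = Mul(Rational(1, 4370), Pow(216, -1)) = Mul(Rational(1, 4370), Rational(1, 216)) = Rational(1, 943920)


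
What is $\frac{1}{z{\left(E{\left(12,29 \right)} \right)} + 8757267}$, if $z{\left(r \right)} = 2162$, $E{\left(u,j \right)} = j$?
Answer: $\frac{1}{8759429} \approx 1.1416 \cdot 10^{-7}$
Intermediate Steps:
$\frac{1}{z{\left(E{\left(12,29 \right)} \right)} + 8757267} = \frac{1}{2162 + 8757267} = \frac{1}{8759429}$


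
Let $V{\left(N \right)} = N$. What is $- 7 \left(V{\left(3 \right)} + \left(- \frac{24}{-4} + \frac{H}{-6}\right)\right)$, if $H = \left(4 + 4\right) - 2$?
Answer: $-56$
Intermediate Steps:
$H = 6$ ($H = 8 - 2 = 6$)
$- 7 \left(V{\left(3 \right)} + \left(- \frac{24}{-4} + \frac{H}{-6}\right)\right) = - 7 \left(3 + \left(- \frac{24}{-4} + \frac{6}{-6}\right)\right) = - 7 \left(3 + \left(\left(-24\right) \left(- \frac{1}{4}\right) + 6 \left(- \frac{1}{6}\right)\right)\right) = - 7 \left(3 + \left(6 - 1\right)\right) = - 7 \left(3 + 5\right) = \left(-7\right) 8 = -56$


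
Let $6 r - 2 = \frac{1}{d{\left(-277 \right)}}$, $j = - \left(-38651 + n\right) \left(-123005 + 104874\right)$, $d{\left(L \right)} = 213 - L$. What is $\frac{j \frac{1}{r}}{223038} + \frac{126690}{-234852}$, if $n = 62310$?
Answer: $\frac{8226528131816825}{1427380080246} \approx 5763.4$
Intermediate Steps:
$j = 428961329$ ($j = - \left(-38651 + 62310\right) \left(-123005 + 104874\right) = - 23659 \left(-18131\right) = \left(-1\right) \left(-428961329\right) = 428961329$)
$r = \frac{327}{980}$ ($r = \frac{1}{3} + \frac{1}{6 \left(213 - -277\right)} = \frac{1}{3} + \frac{1}{6 \left(213 + 277\right)} = \frac{1}{3} + \frac{1}{6 \cdot 490} = \frac{1}{3} + \frac{1}{6} \cdot \frac{1}{490} = \frac{1}{3} + \frac{1}{2940} = \frac{327}{980} \approx 0.33367$)
$\frac{j \frac{1}{r}}{223038} + \frac{126690}{-234852} = \frac{428961329 \frac{1}{\frac{327}{980}}}{223038} + \frac{126690}{-234852} = 428961329 \cdot \frac{980}{327} \cdot \frac{1}{223038} + 126690 \left(- \frac{1}{234852}\right) = \frac{420382102420}{327} \cdot \frac{1}{223038} - \frac{21115}{39142} = \frac{210191051210}{36466713} - \frac{21115}{39142} = \frac{8226528131816825}{1427380080246}$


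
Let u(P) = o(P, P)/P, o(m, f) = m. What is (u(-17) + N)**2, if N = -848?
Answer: 717409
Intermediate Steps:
u(P) = 1 (u(P) = P/P = 1)
(u(-17) + N)**2 = (1 - 848)**2 = (-847)**2 = 717409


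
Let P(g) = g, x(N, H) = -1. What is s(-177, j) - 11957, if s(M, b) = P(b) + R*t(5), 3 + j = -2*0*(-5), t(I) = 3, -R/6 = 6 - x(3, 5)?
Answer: -12086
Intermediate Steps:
R = -42 (R = -6*(6 - 1*(-1)) = -6*(6 + 1) = -6*7 = -42)
j = -3 (j = -3 - 2*0*(-5) = -3 + 0*(-5) = -3 + 0 = -3)
s(M, b) = -126 + b (s(M, b) = b - 42*3 = b - 126 = -126 + b)
s(-177, j) - 11957 = (-126 - 3) - 11957 = -129 - 11957 = -12086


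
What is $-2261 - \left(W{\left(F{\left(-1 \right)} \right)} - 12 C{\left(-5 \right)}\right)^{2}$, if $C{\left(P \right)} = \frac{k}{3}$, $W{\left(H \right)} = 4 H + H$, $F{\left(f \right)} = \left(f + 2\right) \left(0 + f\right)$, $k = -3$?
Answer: $-2310$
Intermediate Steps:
$F{\left(f \right)} = f \left(2 + f\right)$ ($F{\left(f \right)} = \left(2 + f\right) f = f \left(2 + f\right)$)
$W{\left(H \right)} = 5 H$
$C{\left(P \right)} = -1$ ($C{\left(P \right)} = - \frac{3}{3} = \left(-3\right) \frac{1}{3} = -1$)
$-2261 - \left(W{\left(F{\left(-1 \right)} \right)} - 12 C{\left(-5 \right)}\right)^{2} = -2261 - \left(5 \left(- (2 - 1)\right) - -12\right)^{2} = -2261 - \left(5 \left(\left(-1\right) 1\right) + 12\right)^{2} = -2261 - \left(5 \left(-1\right) + 12\right)^{2} = -2261 - \left(-5 + 12\right)^{2} = -2261 - 7^{2} = -2261 - 49 = -2310$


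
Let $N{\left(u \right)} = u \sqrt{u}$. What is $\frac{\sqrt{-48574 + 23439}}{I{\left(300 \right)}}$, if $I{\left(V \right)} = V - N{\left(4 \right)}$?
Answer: $\frac{i \sqrt{25135}}{292} \approx 0.54295 i$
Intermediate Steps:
$N{\left(u \right)} = u^{\frac{3}{2}}$
$I{\left(V \right)} = -8 + V$ ($I{\left(V \right)} = V - 4^{\frac{3}{2}} = V - 8 = -8 + V$)
$\frac{\sqrt{-48574 + 23439}}{I{\left(300 \right)}} = \frac{\sqrt{-48574 + 23439}}{-8 + 300} = \frac{\sqrt{-25135}}{292} = i \sqrt{25135} \cdot \frac{1}{292} = \frac{i \sqrt{25135}}{292}$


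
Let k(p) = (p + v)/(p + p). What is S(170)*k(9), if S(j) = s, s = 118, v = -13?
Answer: -236/9 ≈ -26.222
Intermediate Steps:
S(j) = 118
k(p) = (-13 + p)/(2*p) (k(p) = (p - 13)/(p + p) = (-13 + p)/((2*p)) = (-13 + p)*(1/(2*p)) = (-13 + p)/(2*p))
S(170)*k(9) = 118*((½)*(-13 + 9)/9) = 118*((½)*(⅑)*(-4)) = 118*(-2/9) = -236/9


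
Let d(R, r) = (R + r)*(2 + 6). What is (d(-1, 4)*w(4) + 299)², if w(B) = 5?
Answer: 175561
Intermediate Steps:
d(R, r) = 8*R + 8*r (d(R, r) = (R + r)*8 = 8*R + 8*r)
(d(-1, 4)*w(4) + 299)² = ((8*(-1) + 8*4)*5 + 299)² = ((-8 + 32)*5 + 299)² = (24*5 + 299)² = (120 + 299)² = 419² = 175561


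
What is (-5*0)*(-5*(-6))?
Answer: 0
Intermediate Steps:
(-5*0)*(-5*(-6)) = 0*30 = 0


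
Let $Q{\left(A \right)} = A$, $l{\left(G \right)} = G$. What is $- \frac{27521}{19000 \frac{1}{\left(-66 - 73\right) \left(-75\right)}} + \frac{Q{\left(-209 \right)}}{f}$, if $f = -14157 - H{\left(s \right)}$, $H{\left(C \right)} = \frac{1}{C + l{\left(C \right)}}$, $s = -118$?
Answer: $- \frac{38342722439867}{2539198760} \approx -15100.0$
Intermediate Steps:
$H{\left(C \right)} = \frac{1}{2 C}$ ($H{\left(C \right)} = \frac{1}{C + C} = \frac{1}{2 C}$)
$f = - \frac{3341051}{236}$ ($f = -14157 - \frac{1}{2 \left(-118\right)} = -14157 - \frac{1}{2} \left(- \frac{1}{118}\right) = -14157 - - \frac{1}{236} = -14157 + \frac{1}{236} = - \frac{3341051}{236} \approx -14157.0$)
$- \frac{27521}{19000 \frac{1}{\left(-66 - 73\right) \left(-75\right)}} + \frac{Q{\left(-209 \right)}}{f} = - \frac{27521}{19000 \frac{1}{\left(-66 - 73\right) \left(-75\right)}} - \frac{209}{- \frac{3341051}{236}} = - \frac{27521}{19000 \frac{1}{\left(-139\right) \left(-75\right)}} - - \frac{49324}{3341051} = - \frac{27521}{19000 \cdot \frac{1}{10425}} + \frac{49324}{3341051} = - \frac{27521}{\frac{760}{417}} + \frac{49324}{3341051} = \left(-27521\right) \frac{417}{760} + \frac{49324}{3341051} = - \frac{11476257}{760} + \frac{49324}{3341051} = - \frac{38342722439867}{2539198760}$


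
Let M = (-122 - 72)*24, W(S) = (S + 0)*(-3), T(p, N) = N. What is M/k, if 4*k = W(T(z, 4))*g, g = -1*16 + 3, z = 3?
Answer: -1552/13 ≈ -119.38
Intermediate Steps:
W(S) = -3*S (W(S) = S*(-3) = -3*S)
g = -13 (g = -16 + 3 = -13)
k = 39 (k = (-3*4*(-13))/4 = (-12*(-13))/4 = (1/4)*156 = 39)
M = -4656 (M = -194*24 = -4656)
M/k = -4656/39 = -4656*1/39 = -1552/13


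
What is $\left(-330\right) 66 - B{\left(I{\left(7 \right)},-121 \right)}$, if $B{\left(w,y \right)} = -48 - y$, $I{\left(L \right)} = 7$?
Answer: $-21853$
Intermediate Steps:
$\left(-330\right) 66 - B{\left(I{\left(7 \right)},-121 \right)} = \left(-330\right) 66 - \left(-48 - -121\right) = -21780 - \left(-48 + 121\right) = -21780 - 73 = -21853$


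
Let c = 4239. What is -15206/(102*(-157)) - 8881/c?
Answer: -82550/72063 ≈ -1.1455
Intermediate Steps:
-15206/(102*(-157)) - 8881/c = -15206/(102*(-157)) - 8881/4239 = -15206/(-16014) - 8881*1/4239 = -15206*(-1/16014) - 8881/4239 = 7603/8007 - 8881/4239 = -82550/72063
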